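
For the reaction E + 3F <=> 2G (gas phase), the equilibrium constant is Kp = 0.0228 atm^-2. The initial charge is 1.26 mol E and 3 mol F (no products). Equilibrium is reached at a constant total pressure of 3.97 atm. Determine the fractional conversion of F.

X = 0.263

Let X = conversion of F (basis 3 mol F); extent of reaction ξ = X.
Moles: n_E = 1.26 − X; n_F = 3 − 3X; n_G = 2X.
Summing: n_T = 4.26 − 2X.
Mole fractions y_i = n_i/n_T; Kp = p_G^2 / (p_E p_F^3) with p_i = y_i·P.
Equating to 0.0228 atm^-2 and solving on 0 < X < 1: X = 0.263.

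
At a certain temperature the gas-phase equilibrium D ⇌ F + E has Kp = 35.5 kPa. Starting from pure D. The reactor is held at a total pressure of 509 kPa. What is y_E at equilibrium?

Take 1 mol D as basis and let X be its fractional conversion, so ξ = X.
Mole table: n_D = 1 − X; n_F = X; n_E = X.
n_T = Σnᵢ = 1 + X.
With p_i = (n_i/n_T)P, Kp = p_F p_E / (p_D).
This yields a degree-2 equation in X; solving on (0,1), X = 0.255.
Then n_E = 0.255, n_T = 1.26, so y_E = 0.203.

y_E = 0.203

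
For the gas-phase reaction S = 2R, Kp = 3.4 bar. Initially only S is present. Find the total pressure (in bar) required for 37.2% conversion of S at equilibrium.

P = 5.29 bar

Basis: 1 mol S initially; let X = conversion of S. Extent ξ = X.
At extent ξ: n_S = 1 − X; n_R = 2X.
Total moles n_T = 1 + X.
Kp = p_R^2 / (p_S) with p_i = (n_i/n_T)·P.
At X = 0.372: the mole-fraction product g(X) = Π y_i^ν_i = 0.6424. Since Kp = g(X)·P^{1}, P = (Kp/g)^(1/1) = (3.4/0.6424)^(1/1) = 5.29 bar.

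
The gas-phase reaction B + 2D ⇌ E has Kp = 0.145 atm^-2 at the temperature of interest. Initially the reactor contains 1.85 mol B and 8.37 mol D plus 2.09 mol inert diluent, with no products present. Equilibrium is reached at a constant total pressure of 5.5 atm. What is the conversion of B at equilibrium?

Take 1.85 mol B as basis and let X be its fractional conversion, so ξ = 1.85X.
Species balance: n_B = 1.85 − 1.85X; n_D = 8.37 − 3.7X; n_E = 1.85X; n_I = 2.09 (inert).
Total moles n_T = 12.3 − 3.7X.
y_i = n_i/n_T, p_i = y_i·P. Kp = p_E / (p_B p_D^2).
This yields a degree-3 equation in X; solving on (0,1), X = 0.618.

X = 0.618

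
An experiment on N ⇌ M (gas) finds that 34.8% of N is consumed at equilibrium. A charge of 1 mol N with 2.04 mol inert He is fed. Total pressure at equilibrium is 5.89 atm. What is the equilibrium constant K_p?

K_p = 0.534

Let X = conversion of N (basis 1 mol N); extent of reaction ξ = X.
Species balance: n_N = 1 − X; n_M = X; n_I = 2.04 (inert).
Since Δν = 0, n_T = 3.04 throughout.
At X = 0.348: n_N = 0.652, n_M = 0.348, n_T = 3.04.
p_i = (n_i/n_T)·P. K_p = p_M / (p_N) = 0.534.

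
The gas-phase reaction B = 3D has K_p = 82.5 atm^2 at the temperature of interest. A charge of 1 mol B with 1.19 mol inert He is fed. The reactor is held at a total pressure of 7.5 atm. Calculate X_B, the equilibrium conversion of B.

X = 0.623

Basis: 1 mol B initially; let X = conversion of B. Extent ξ = X.
At extent ξ: n_B = 1 − X; n_D = 3X; n_I = 1.19 (inert).
Total moles n_T = 2.19 + 2X.
With p_i = (n_i/n_T)P, K_p = p_D^3 / (p_B).
Equating to 82.5 atm^2 and solving on 0 < X < 1: X = 0.623.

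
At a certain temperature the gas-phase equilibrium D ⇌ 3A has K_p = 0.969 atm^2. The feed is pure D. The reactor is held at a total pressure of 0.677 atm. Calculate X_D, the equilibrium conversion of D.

X = 0.538

Basis: 1 mol D initially; let X = conversion of D. Extent ξ = X.
Moles: n_D = 1 − X; n_A = 3X.
Total moles n_T = 1 + 2X.
y_i = n_i/n_T, p_i = y_i·P. K_p = p_A^3 / (p_D).
Equating to 0.969 atm^2 and solving on 0 < X < 1: X = 0.538.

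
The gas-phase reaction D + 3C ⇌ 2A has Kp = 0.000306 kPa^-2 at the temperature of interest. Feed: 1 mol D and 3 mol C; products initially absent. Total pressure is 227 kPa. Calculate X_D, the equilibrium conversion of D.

Basis: 1 mol D initially; let X = conversion of D. Extent ξ = X.
Species balance: n_D = 1 − X; n_C = 3 − 3X; n_A = 2X.
n_T = Σnᵢ = 4 − 2X.
y_i = n_i/n_T, p_i = y_i·P. Kp = p_A^2 / (p_D p_C^3).
This yields a degree-4 equation in X; solving on (0,1), X = 0.597.

X = 0.597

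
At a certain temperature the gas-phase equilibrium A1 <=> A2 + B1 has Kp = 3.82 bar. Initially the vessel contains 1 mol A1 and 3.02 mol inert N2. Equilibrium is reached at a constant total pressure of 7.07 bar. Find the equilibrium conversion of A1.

Take 1 mol A1 as basis and let X be its fractional conversion, so ξ = X.
Mole table: n_A1 = 1 − X; n_A2 = X; n_B1 = X; n_I = 3.02 (inert).
Summing: n_T = 4.02 + X.
Mole fractions y_i = n_i/n_T; Kp = p_A2 p_B1 / (p_A1) with p_i = y_i·P.
Equating to 3.82 bar and solving on 0 < X < 1: X = 0.771.

X = 0.771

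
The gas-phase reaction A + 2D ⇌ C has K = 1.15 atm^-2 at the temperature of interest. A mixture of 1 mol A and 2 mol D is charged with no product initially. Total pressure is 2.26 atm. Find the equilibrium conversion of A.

X = 0.562

Basis: 1 mol A initially; let X = conversion of A. Extent ξ = X.
Moles: n_A = 1 − X; n_D = 2 − 2X; n_C = X.
Summing: n_T = 3 − 2X.
y_i = n_i/n_T, p_i = y_i·P. K = p_C / (p_A p_D^2).
Equating to 1.15 atm^-2 and solving on 0 < X < 1: X = 0.562.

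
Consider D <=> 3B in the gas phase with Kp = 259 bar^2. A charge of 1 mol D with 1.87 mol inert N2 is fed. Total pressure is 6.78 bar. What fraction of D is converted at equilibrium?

X = 0.857

Let X = conversion of D (basis 1 mol D); extent of reaction ξ = X.
Mole table: n_D = 1 − X; n_B = 3X; n_I = 1.87 (inert).
Summing: n_T = 2.87 + 2X.
y_i = n_i/n_T, p_i = y_i·P. Kp = p_B^3 / (p_D).
This yields a degree-3 equation in X; solving on (0,1), X = 0.857.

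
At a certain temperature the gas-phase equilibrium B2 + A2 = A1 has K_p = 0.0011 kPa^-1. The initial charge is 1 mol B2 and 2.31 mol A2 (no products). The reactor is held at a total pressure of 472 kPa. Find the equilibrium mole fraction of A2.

y_A2 = 0.672

Let X = conversion of B2 (basis 1 mol B2); extent of reaction ξ = X.
At extent ξ: n_B2 = 1 − X; n_A2 = 2.31 − X; n_A1 = X.
n_T = Σnᵢ = 3.31 − X.
Mole fractions y_i = n_i/n_T; K_p = p_A1 / (p_B2 p_A2) with p_i = y_i·P.
Substituting and setting equal to 0.0011 kPa^-1 gives a polynomial in X; the root in (0,1) is X = 0.259.
Then n_A2 = 2.05, n_T = 3.05, so y_A2 = 0.672.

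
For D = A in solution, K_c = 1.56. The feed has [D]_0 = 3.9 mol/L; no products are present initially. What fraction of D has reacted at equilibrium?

X = 0.609

Let X = conversion of D; extent ξ = 3.9·X mol/L.
Concentrations: [D] = 3.9 − 3.9X; [A] = 3.9X.
K_c = [A] / ([D]).
Solving K_c = 1.56 for X ∈ (0,1): X = 0.609.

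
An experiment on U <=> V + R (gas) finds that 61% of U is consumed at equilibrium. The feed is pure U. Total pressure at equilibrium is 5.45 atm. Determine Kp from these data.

Basis: 1 mol U initially; let X = conversion of U. Extent ξ = X.
At extent ξ: n_U = 1 − X; n_V = X; n_R = X.
n_T = Σnᵢ = 1 + X.
At X = 0.61: n_U = 0.39, n_V = 0.61, n_R = 0.61, n_T = 1.61.
p_i = (n_i/n_T)·P. Kp = p_V p_R / (p_U) = 3.23 atm.

Kp = 3.23 atm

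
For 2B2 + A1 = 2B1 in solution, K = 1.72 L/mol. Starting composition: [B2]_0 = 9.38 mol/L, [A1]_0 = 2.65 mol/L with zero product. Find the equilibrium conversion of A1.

Let X = conversion of A1; extent ξ = 2.65·X mol/L.
Concentrations: [B2] = 9.38 − 5.3X; [A1] = 2.65 − 2.65X; [B1] = 5.3X.
K = [B1]^2 / ([B2]^2 [A1]).
Solving K = 1.72 for X ∈ (0,1): X = 0.829.

X = 0.829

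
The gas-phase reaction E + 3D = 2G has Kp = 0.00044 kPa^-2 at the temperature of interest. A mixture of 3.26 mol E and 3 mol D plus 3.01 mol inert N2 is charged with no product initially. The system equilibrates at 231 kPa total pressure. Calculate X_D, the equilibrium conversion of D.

Basis: 3 mol D initially; let X = conversion of D. Extent ξ = X.
Moles: n_E = 3.26 − X; n_D = 3 − 3X; n_G = 2X; n_I = 3.01 (inert).
Total moles n_T = 9.27 − 2X.
y_i = n_i/n_T, p_i = y_i·P. Kp = p_G^2 / (p_E p_D^3).
Setting this equal to 0.00044 kPa^-2 and taking the physical root (0 < X < 1) gives X = 0.613.

X = 0.613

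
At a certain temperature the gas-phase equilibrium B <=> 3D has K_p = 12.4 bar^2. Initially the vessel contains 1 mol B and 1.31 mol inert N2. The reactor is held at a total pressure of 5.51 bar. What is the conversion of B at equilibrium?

Basis: 1 mol B initially; let X = conversion of B. Extent ξ = X.
Mole table: n_B = 1 − X; n_D = 3X; n_I = 1.31 (inert).
Total moles n_T = 2.31 + 2X.
y_i = n_i/n_T, p_i = y_i·P. K_p = p_D^3 / (p_B).
Equating to 12.4 bar^2 and solving on 0 < X < 1: X = 0.442.

X = 0.442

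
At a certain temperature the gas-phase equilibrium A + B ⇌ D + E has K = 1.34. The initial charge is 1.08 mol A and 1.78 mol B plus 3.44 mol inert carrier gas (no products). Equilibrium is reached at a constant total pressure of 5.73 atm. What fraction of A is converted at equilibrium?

X = 0.665

Let X = conversion of A (basis 1.08 mol A); extent of reaction ξ = 1.08X.
At extent ξ: n_A = 1.08 − 1.08X; n_B = 1.78 − 1.08X; n_D = 1.08X; n_E = 1.08X; n_I = 3.44 (inert).
Since Δν = 0, n_T = 6.3 throughout.
Mole fractions y_i = n_i/n_T; K = p_D p_E / (p_A p_B) with p_i = y_i·P.
Equating to 1.34 and solving on 0 < X < 1: X = 0.665.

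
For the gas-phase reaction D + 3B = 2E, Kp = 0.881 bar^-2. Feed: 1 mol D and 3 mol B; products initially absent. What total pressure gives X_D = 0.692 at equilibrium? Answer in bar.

P = 7.83 bar

Basis: 1 mol D initially; let X = conversion of D. Extent ξ = X.
Moles: n_D = 1 − X; n_B = 3 − 3X; n_E = 2X.
Summing: n_T = 4 − 2X.
Kp = p_E^2 / (p_D p_B^3) with p_i = (n_i/n_T)·P.
At X = 0.692: the mole-fraction product g(X) = Π y_i^ν_i = 53.95. Since Kp = g(X)·P^{-2}, P = (g/Kp)^(1/2) = (53.95/0.881)^(1/2) = 7.83 bar.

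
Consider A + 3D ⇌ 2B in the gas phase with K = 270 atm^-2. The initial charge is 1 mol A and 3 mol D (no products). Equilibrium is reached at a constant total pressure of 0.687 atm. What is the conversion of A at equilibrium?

Let X = conversion of A (basis 1 mol A); extent of reaction ξ = X.
At extent ξ: n_A = 1 − X; n_D = 3 − 3X; n_B = 2X.
Summing: n_T = 4 − 2X.
Mole fractions y_i = n_i/n_T; K = p_B^2 / (p_A p_D^3) with p_i = y_i·P.
Setting this equal to 270 atm^-2 and taking the physical root (0 < X < 1) gives X = 0.747.

X = 0.747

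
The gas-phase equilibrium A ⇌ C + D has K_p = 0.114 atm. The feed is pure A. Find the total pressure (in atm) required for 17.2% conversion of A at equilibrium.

P = 3.74 atm

Let X = conversion of A (basis 1 mol A); extent of reaction ξ = X.
At extent ξ: n_A = 1 − X; n_C = X; n_D = X.
Total moles n_T = 1 + X.
K_p = p_C p_D / (p_A) with p_i = (n_i/n_T)·P.
At X = 0.172: the mole-fraction product g(X) = Π y_i^ν_i = 0.03049. Since K_p = g(X)·P^{1}, P = (K_p/g)^(1/1) = (0.114/0.03049)^(1/1) = 3.74 atm.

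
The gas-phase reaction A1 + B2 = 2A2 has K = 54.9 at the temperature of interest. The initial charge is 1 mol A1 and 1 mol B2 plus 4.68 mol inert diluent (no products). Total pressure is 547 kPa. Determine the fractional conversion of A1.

Let X = conversion of A1 (basis 1 mol A1); extent of reaction ξ = X.
Species balance: n_A1 = 1 − X; n_B2 = 1 − X; n_A2 = 2X; n_I = 4.68 (inert).
n_T stays at 6.68 (no change in mole number).
y_i = n_i/n_T, p_i = y_i·P. K = p_A2^2 / (p_A1 p_B2).
This yields a degree-2 equation in X; solving on (0,1), X = 0.787.

X = 0.787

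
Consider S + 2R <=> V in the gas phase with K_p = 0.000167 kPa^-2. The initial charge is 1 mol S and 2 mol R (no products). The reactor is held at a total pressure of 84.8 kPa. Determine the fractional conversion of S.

Basis: 1 mol S initially; let X = conversion of S. Extent ξ = X.
Moles: n_S = 1 − X; n_R = 2 − 2X; n_V = X.
n_T = Σnᵢ = 3 − 2X.
Mole fractions y_i = n_i/n_T; K_p = p_V / (p_S p_R^2) with p_i = y_i·P.
Substituting and setting equal to 0.000167 kPa^-2 gives a polynomial in X; the root in (0,1) is X = 0.292.

X = 0.292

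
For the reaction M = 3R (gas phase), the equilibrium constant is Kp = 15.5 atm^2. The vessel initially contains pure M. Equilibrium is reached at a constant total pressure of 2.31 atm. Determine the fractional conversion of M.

X = 0.594

Basis: 1 mol M initially; let X = conversion of M. Extent ξ = X.
Moles: n_M = 1 − X; n_R = 3X.
Summing: n_T = 1 + 2X.
y_i = n_i/n_T, p_i = y_i·P. Kp = p_R^3 / (p_M).
Equating to 15.5 atm^2 and solving on 0 < X < 1: X = 0.594.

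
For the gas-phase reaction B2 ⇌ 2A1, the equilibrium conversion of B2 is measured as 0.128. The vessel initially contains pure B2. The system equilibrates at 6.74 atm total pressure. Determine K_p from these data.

K_p = 0.449 atm

Let X = conversion of B2 (basis 1 mol B2); extent of reaction ξ = X.
At extent ξ: n_B2 = 1 − X; n_A1 = 2X.
Total moles n_T = 1 + X.
At X = 0.128: n_B2 = 0.872, n_A1 = 0.256, n_T = 1.13.
p_i = (n_i/n_T)·P. K_p = p_A1^2 / (p_B2) = 0.449 atm.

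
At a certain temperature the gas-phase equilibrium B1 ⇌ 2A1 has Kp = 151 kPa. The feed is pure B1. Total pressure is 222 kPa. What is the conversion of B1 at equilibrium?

X = 0.381

Take 1 mol B1 as basis and let X be its fractional conversion, so ξ = X.
Moles: n_B1 = 1 − X; n_A1 = 2X.
Total moles n_T = 1 + X.
y_i = n_i/n_T, p_i = y_i·P. Kp = p_A1^2 / (p_B1).
Substituting and setting equal to 151 kPa gives a polynomial in X; the root in (0,1) is X = 0.381.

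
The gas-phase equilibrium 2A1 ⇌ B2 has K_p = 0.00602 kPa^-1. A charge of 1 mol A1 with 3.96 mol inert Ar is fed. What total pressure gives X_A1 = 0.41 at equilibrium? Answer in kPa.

Basis: 1 mol A1 initially; let X = conversion of A1. Extent ξ = 0.5X.
Species balance: n_A1 = 1 − X; n_B2 = 0.5X; n_I = 3.96 (inert).
Summing: n_T = 4.96 − 0.5X.
K_p = p_B2 / (p_A1^2) with p_i = (n_i/n_T)·P.
At X = 0.41: the mole-fraction product g(X) = Π y_i^ν_i = 2.8. Since K_p = g(X)·P^{-1}, P = (g/K_p)^(1/1) = (2.8/0.00602)^(1/1) = 465 kPa.

P = 465 kPa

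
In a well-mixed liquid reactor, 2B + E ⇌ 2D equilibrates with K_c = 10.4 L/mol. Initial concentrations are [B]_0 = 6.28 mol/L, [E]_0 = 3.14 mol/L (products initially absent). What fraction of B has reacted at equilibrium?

Let X = conversion of B; extent ξ = 6.28X/2 mol/L.
Concentrations: [B] = 6.28 − 6.28X; [E] = 3.14 − 3.14X; [D] = 6.28X.
K_c = [D]^2 / ([B]^2 [E]).
Setting equal to 10.4 and solving for X on (0,1) gives X = 0.743.

X = 0.743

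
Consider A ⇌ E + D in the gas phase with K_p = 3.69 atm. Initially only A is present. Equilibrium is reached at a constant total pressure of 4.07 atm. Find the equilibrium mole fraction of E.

y_E = 0.408

Basis: 1 mol A initially; let X = conversion of A. Extent ξ = X.
At extent ξ: n_A = 1 − X; n_E = X; n_D = X.
Summing: n_T = 1 + X.
With p_i = (n_i/n_T)P, K_p = p_E p_D / (p_A).
Equating to 3.69 atm and solving on 0 < X < 1: X = 0.690.
Then n_E = 0.69, n_T = 1.69, so y_E = 0.408.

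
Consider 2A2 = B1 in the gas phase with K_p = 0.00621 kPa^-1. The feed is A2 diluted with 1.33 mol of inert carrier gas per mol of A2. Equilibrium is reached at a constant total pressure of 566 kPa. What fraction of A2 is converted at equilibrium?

Take 1 mol A2 as basis and let X be its fractional conversion, so ξ = 0.5X.
Species balance: n_A2 = 1 − X; n_B1 = 0.5X; n_I = 1.33 (inert).
n_T = Σnᵢ = 2.33 − 0.5X.
y_i = n_i/n_T, p_i = y_i·P. K_p = p_B1 / (p_A2^2).
Setting this equal to 0.00621 kPa^-1 and taking the physical root (0 < X < 1) gives X = 0.587.

X = 0.587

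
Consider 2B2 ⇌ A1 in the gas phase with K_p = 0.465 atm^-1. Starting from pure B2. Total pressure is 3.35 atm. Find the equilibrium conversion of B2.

Basis: 1 mol B2 initially; let X = conversion of B2. Extent ξ = 0.5X.
Moles: n_B2 = 1 − X; n_A1 = 0.5X.
n_T = Σnᵢ = 1 − 0.5X.
With p_i = (n_i/n_T)P, K_p = p_A1 / (p_B2^2).
This yields a degree-2 equation in X; solving on (0,1), X = 0.628.

X = 0.628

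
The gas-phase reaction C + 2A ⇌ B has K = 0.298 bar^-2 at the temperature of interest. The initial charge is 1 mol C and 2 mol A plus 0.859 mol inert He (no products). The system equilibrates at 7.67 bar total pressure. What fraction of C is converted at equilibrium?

X = 0.607

Take 1 mol C as basis and let X be its fractional conversion, so ξ = X.
Species balance: n_C = 1 − X; n_A = 2 − 2X; n_B = X; n_I = 0.859 (inert).
n_T = Σnᵢ = 3.86 − 2X.
y_i = n_i/n_T, p_i = y_i·P. K = p_B / (p_C p_A^2).
Equating to 0.298 bar^-2 and solving on 0 < X < 1: X = 0.607.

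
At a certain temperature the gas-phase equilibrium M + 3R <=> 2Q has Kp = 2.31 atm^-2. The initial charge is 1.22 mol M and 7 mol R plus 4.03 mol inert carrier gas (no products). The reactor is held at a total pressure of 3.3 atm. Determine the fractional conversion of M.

Let X = conversion of M (basis 1.22 mol M); extent of reaction ξ = 1.22X.
Species balance: n_M = 1.22 − 1.22X; n_R = 7 − 3.66X; n_Q = 2.44X; n_I = 4.03 (inert).
Total moles n_T = 12.2 − 2.44X.
Mole fractions y_i = n_i/n_T; Kp = p_Q^2 / (p_M p_R^3) with p_i = y_i·P.
Setting this equal to 2.31 atm^-2 and taking the physical root (0 < X < 1) gives X = 0.803.

X = 0.803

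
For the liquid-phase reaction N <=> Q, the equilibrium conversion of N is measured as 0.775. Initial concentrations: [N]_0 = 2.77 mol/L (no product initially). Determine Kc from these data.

Let X = conversion of N.
Concentrations: [N] = 2.77 − 2.77X; [Q] = 2.77X.
At X = 0.775: [N] = 0.623, [Q] = 2.15.
Kc = [Q] / ([N]) = 3.44.

Kc = 3.44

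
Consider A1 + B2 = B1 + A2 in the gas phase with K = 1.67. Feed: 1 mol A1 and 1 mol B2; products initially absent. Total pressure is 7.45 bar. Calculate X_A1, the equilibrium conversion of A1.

X = 0.564

Basis: 1 mol A1 initially; let X = conversion of A1. Extent ξ = X.
Mole table: n_A1 = 1 − X; n_B2 = 1 − X; n_B1 = X; n_A2 = X.
n_T stays at 2 (no change in mole number).
With p_i = (n_i/n_T)P, K = p_B1 p_A2 / (p_A1 p_B2).
Setting this equal to 1.67 and taking the physical root (0 < X < 1) gives X = 0.564.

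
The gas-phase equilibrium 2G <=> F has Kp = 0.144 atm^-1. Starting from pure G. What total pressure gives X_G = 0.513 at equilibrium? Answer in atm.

Let X = conversion of G (basis 1 mol G); extent of reaction ξ = 0.5X.
Mole table: n_G = 1 − X; n_F = 0.5X.
Total moles n_T = 1 − 0.5X.
Kp = p_F / (p_G^2) with p_i = (n_i/n_T)·P.
At X = 0.513: the mole-fraction product g(X) = Π y_i^ν_i = 0.8041. Since Kp = g(X)·P^{-1}, P = (g/Kp)^(1/1) = (0.8041/0.144)^(1/1) = 5.58 atm.

P = 5.58 atm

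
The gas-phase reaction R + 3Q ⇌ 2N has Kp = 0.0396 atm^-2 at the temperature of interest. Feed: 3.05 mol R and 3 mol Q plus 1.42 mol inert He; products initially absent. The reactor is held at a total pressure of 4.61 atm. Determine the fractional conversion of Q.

X = 0.322

Basis: 3 mol Q initially; let X = conversion of Q. Extent ξ = X.
Moles: n_R = 3.05 − X; n_Q = 3 − 3X; n_N = 2X; n_I = 1.42 (inert).
Total moles n_T = 7.47 − 2X.
With p_i = (n_i/n_T)P, Kp = p_N^2 / (p_R p_Q^3).
Setting this equal to 0.0396 atm^-2 and taking the physical root (0 < X < 1) gives X = 0.322.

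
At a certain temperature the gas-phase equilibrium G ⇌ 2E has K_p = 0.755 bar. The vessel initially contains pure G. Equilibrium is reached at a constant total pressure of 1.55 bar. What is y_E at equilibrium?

y_E = 0.496

Take 1 mol G as basis and let X be its fractional conversion, so ξ = X.
Moles: n_G = 1 − X; n_E = 2X.
n_T = Σnᵢ = 1 + X.
Mole fractions y_i = n_i/n_T; K_p = p_E^2 / (p_G) with p_i = y_i·P.
Equating to 0.755 bar and solving on 0 < X < 1: X = 0.329.
Then n_E = 0.659, n_T = 1.33, so y_E = 0.496.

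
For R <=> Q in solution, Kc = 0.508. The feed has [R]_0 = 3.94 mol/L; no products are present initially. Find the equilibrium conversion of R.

Let X = conversion of R; extent ξ = 3.94·X mol/L.
Concentrations: [R] = 3.94 − 3.94X; [Q] = 3.94X.
Kc = [Q] / ([R]).
Setting equal to 0.508 and solving for X on (0,1) gives X = 0.337.

X = 0.337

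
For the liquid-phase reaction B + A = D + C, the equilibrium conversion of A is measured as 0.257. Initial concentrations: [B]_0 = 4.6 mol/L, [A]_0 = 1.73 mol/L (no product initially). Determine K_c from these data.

K_c = 0.037

Let X = conversion of A.
Concentrations: [B] = 4.6 − 1.73X; [A] = 1.73 − 1.73X; [D] = 1.73X; [C] = 1.73X.
At X = 0.257: [B] = 4.16, [A] = 1.29, [D] = 0.445, [C] = 0.445.
K_c = [D] [C] / ([B] [A]) = 0.037.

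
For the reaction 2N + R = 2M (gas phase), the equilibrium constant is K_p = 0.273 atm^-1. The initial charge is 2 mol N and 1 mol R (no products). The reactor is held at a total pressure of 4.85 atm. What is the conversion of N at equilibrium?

Take 2 mol N as basis and let X be its fractional conversion, so ξ = X.
Species balance: n_N = 2 − 2X; n_R = 1 − X; n_M = 2X.
n_T = Σnᵢ = 3 − X.
Mole fractions y_i = n_i/n_T; K_p = p_M^2 / (p_N^2 p_R) with p_i = y_i·P.
Substituting and setting equal to 0.273 atm^-1 gives a polynomial in X; the root in (0,1) is X = 0.361.

X = 0.361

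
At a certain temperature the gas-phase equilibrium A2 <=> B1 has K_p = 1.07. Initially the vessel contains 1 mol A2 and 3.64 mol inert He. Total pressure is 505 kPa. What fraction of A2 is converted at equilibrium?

Basis: 1 mol A2 initially; let X = conversion of A2. Extent ξ = X.
Moles: n_A2 = 1 − X; n_B1 = X; n_I = 3.64 (inert).
Since Δν = 0, n_T = 4.64 throughout.
y_i = n_i/n_T, p_i = y_i·P. K_p = p_B1 / (p_A2).
Setting this equal to 1.07 and taking the physical root (0 < X < 1) gives X = 0.517.

X = 0.517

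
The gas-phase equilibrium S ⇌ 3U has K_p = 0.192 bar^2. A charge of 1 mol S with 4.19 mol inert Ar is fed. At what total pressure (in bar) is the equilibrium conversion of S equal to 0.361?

Take 1 mol S as basis and let X be its fractional conversion, so ξ = X.
At extent ξ: n_S = 1 − X; n_U = 3X; n_I = 4.19 (inert).
Summing: n_T = 5.19 + 2X.
K_p = p_U^3 / (p_S) with p_i = (n_i/n_T)·P.
At X = 0.361: the mole-fraction product g(X) = Π y_i^ν_i = 0.05687. Since K_p = g(X)·P^{2}, P = (K_p/g)^(1/2) = (0.192/0.05687)^(1/2) = 1.84 bar.

P = 1.84 bar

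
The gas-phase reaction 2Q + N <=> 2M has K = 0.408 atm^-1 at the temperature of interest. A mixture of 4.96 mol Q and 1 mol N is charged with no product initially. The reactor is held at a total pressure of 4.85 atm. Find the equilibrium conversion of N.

Basis: 1 mol N initially; let X = conversion of N. Extent ξ = X.
Species balance: n_Q = 4.96 − 2X; n_N = 1 − X; n_M = 2X.
Summing: n_T = 5.96 − X.
With p_i = (n_i/n_T)P, K = p_M^2 / (p_Q^2 p_N).
This yields a degree-3 equation in X; solving on (0,1), X = 0.655.

X = 0.655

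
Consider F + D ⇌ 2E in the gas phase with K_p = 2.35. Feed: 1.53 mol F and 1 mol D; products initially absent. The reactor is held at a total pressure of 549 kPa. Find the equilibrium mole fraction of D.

y_D = 0.187

Basis: 1 mol D initially; let X = conversion of D. Extent ξ = X.
Moles: n_F = 1.53 − X; n_D = 1 − X; n_E = 2X.
n_T stays at 2.53 (no change in mole number).
With p_i = (n_i/n_T)P, K_p = p_E^2 / (p_F p_D).
Equating to 2.35 and solving on 0 < X < 1: X = 0.528.
Then n_D = 0.472, n_T = 2.53, so y_D = 0.187.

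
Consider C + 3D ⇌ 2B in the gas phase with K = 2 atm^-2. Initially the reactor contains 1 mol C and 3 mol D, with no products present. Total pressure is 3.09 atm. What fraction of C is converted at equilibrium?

X = 0.613

Take 1 mol C as basis and let X be its fractional conversion, so ξ = X.
At extent ξ: n_C = 1 − X; n_D = 3 − 3X; n_B = 2X.
n_T = Σnᵢ = 4 − 2X.
Mole fractions y_i = n_i/n_T; K = p_B^2 / (p_C p_D^3) with p_i = y_i·P.
This yields a degree-4 equation in X; solving on (0,1), X = 0.613.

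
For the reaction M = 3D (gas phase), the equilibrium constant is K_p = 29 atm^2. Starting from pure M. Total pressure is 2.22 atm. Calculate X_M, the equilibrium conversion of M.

X = 0.716

Basis: 1 mol M initially; let X = conversion of M. Extent ξ = X.
At extent ξ: n_M = 1 − X; n_D = 3X.
n_T = Σnᵢ = 1 + 2X.
With p_i = (n_i/n_T)P, K_p = p_D^3 / (p_M).
Setting this equal to 29 atm^2 and taking the physical root (0 < X < 1) gives X = 0.716.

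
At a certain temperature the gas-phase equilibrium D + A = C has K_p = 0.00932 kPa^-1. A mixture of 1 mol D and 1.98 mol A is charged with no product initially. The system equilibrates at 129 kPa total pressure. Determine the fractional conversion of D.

X = 0.423

Take 1 mol D as basis and let X be its fractional conversion, so ξ = X.
Mole table: n_D = 1 − X; n_A = 1.98 − X; n_C = X.
Total moles n_T = 2.98 − X.
Mole fractions y_i = n_i/n_T; K_p = p_C / (p_D p_A) with p_i = y_i·P.
This yields a degree-2 equation in X; solving on (0,1), X = 0.423.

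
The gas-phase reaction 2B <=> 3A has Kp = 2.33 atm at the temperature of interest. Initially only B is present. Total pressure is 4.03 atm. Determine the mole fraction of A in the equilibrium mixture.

y_A = 0.515

Take 1 mol B as basis and let X be its fractional conversion, so ξ = 0.5X.
At extent ξ: n_B = 1 − X; n_A = 1.5X.
Summing: n_T = 1 + 0.5X.
With p_i = (n_i/n_T)P, Kp = p_A^3 / (p_B^2).
Substituting and setting equal to 2.33 atm gives a polynomial in X; the root in (0,1) is X = 0.414.
Then n_A = 0.621, n_T = 1.21, so y_A = 0.515.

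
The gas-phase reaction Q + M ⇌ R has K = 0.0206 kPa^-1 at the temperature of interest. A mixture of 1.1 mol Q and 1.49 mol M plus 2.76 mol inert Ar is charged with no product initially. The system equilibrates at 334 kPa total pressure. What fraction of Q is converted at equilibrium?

Let X = conversion of Q (basis 1.1 mol Q); extent of reaction ξ = 1.1X.
At extent ξ: n_Q = 1.1 − 1.1X; n_M = 1.49 − 1.1X; n_R = 1.1X; n_I = 2.76 (inert).
Total moles n_T = 5.35 − 1.1X.
Mole fractions y_i = n_i/n_T; K = p_R / (p_Q p_M) with p_i = y_i·P.
This yields a degree-2 equation in X; solving on (0,1), X = 0.560.

X = 0.560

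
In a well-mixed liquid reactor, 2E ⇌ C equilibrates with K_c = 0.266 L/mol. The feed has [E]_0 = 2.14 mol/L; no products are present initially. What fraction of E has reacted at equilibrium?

Let X = conversion of E; extent ξ = 2.14X/2 mol/L.
Concentrations: [E] = 2.14 − 2.14X; [C] = 1.07X.
K_c = [C] / ([E]^2).
This equals 0.266 at X = 0.404 (the root in 0 < X < 1).

X = 0.404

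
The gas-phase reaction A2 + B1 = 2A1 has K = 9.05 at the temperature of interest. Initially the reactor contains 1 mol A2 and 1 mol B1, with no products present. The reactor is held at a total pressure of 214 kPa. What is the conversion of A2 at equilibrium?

X = 0.601

Let X = conversion of A2 (basis 1 mol A2); extent of reaction ξ = X.
Mole table: n_A2 = 1 − X; n_B1 = 1 − X; n_A1 = 2X.
Total moles n_T = 2 (Δν = 0, constant).
Mole fractions y_i = n_i/n_T; K = p_A1^2 / (p_A2 p_B1) with p_i = y_i·P.
This yields a degree-2 equation in X; solving on (0,1), X = 0.601.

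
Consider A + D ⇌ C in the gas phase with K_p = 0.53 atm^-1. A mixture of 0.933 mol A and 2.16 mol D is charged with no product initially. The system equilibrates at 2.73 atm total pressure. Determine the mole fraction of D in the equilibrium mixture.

y_D = 0.647

Let X = conversion of A (basis 0.933 mol A); extent of reaction ξ = 0.933X.
Moles: n_A = 0.933 − 0.933X; n_D = 2.16 − 0.933X; n_C = 0.933X.
Summing: n_T = 3.09 − 0.933X.
With p_i = (n_i/n_T)P, K_p = p_C / (p_A p_D).
Equating to 0.53 atm^-1 and solving on 0 < X < 1: X = 0.483.
Then n_D = 1.71, n_T = 2.64, so y_D = 0.647.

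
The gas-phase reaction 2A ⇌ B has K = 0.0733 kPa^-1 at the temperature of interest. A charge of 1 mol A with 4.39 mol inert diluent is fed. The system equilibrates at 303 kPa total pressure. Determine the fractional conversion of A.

X = 0.715

Basis: 1 mol A initially; let X = conversion of A. Extent ξ = 0.5X.
Moles: n_A = 1 − X; n_B = 0.5X; n_I = 4.39 (inert).
Total moles n_T = 5.39 − 0.5X.
Mole fractions y_i = n_i/n_T; K = p_B / (p_A^2) with p_i = y_i·P.
Equating to 0.0733 kPa^-1 and solving on 0 < X < 1: X = 0.715.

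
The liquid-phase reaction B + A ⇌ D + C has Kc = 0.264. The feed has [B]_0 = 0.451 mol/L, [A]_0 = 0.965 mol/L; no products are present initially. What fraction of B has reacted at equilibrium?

X = 0.478

Let X = conversion of B; extent ξ = 0.451·X mol/L.
Concentrations: [B] = 0.451 − 0.451X; [A] = 0.965 − 0.451X; [D] = 0.451X; [C] = 0.451X.
Kc = [D] [C] / ([B] [A]).
Setting equal to 0.264 and solving for X on (0,1) gives X = 0.478.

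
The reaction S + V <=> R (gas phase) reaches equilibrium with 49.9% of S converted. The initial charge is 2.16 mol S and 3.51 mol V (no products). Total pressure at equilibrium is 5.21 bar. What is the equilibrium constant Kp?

Let X = conversion of S (basis 2.16 mol S); extent of reaction ξ = 2.16X.
Moles: n_S = 2.16 − 2.16X; n_V = 3.51 − 2.16X; n_R = 2.16X.
n_T = Σnᵢ = 5.67 − 2.16X.
At X = 0.499: n_S = 1.08, n_V = 2.43, n_R = 1.08, n_T = 4.59.
p_i = (n_i/n_T)·P. Kp = p_R / (p_S p_V) = 0.361 bar^-1.

Kp = 0.361 bar^-1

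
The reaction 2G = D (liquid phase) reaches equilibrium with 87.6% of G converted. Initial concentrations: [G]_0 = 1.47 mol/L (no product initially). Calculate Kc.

Kc = 19.4 L/mol

Let X = conversion of G.
Concentrations: [G] = 1.47 − 1.47X; [D] = 0.735X.
At X = 0.876: [G] = 0.182, [D] = 0.644.
Kc = [D] / ([G]^2) = 19.4 L/mol.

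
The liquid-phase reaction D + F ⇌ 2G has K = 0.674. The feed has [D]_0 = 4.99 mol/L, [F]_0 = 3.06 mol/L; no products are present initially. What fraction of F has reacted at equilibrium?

Let X = conversion of F; extent ξ = 3.06·X mol/L.
Concentrations: [D] = 4.99 − 3.06X; [F] = 3.06 − 3.06X; [G] = 6.12X.
K = [G]^2 / ([D] [F]).
Equating to 0.674: the physical root is X = 0.367.

X = 0.367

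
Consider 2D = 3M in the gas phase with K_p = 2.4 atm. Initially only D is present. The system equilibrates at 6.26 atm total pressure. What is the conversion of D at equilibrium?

Take 1 mol D as basis and let X be its fractional conversion, so ξ = 0.5X.
At extent ξ: n_D = 1 − X; n_M = 1.5X.
n_T = Σnᵢ = 1 + 0.5X.
y_i = n_i/n_T, p_i = y_i·P. K_p = p_M^3 / (p_D^2).
Equating to 2.4 atm and solving on 0 < X < 1: X = 0.375.

X = 0.375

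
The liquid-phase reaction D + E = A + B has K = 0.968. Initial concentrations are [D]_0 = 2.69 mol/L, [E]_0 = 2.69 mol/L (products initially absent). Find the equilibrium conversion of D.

Let X = conversion of D; extent ξ = 2.69·X mol/L.
Concentrations: [D] = 2.69 − 2.69X; [E] = 2.69 − 2.69X; [A] = 2.69X; [B] = 2.69X.
K = [A] [B] / ([D] [E]).
Equating to 0.968: the physical root is X = 0.496.

X = 0.496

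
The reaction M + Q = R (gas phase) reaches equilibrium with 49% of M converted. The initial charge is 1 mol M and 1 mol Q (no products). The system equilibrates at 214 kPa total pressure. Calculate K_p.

Take 1 mol M as basis and let X be its fractional conversion, so ξ = X.
Moles: n_M = 1 − X; n_Q = 1 − X; n_R = X.
n_T = Σnᵢ = 2 − X.
At X = 0.49: n_M = 0.51, n_Q = 0.51, n_R = 0.49, n_T = 1.51.
p_i = (n_i/n_T)·P. K_p = p_R / (p_M p_Q) = 0.0133 kPa^-1.

K_p = 0.0133 kPa^-1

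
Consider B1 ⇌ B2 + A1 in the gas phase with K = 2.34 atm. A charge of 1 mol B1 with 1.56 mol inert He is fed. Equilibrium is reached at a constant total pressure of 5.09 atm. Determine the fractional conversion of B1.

Take 1 mol B1 as basis and let X be its fractional conversion, so ξ = X.
Moles: n_B1 = 1 − X; n_B2 = X; n_A1 = X; n_I = 1.56 (inert).
Total moles n_T = 2.56 + X.
y_i = n_i/n_T, p_i = y_i·P. K = p_B2 p_A1 / (p_B1).
Setting this equal to 2.34 atm and taking the physical root (0 < X < 1) gives X = 0.685.

X = 0.685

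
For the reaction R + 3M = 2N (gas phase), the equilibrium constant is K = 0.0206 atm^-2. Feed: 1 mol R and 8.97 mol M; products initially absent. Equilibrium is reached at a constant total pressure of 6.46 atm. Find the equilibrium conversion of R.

Basis: 1 mol R initially; let X = conversion of R. Extent ξ = X.
Species balance: n_R = 1 − X; n_M = 8.97 − 3X; n_N = 2X.
Total moles n_T = 9.97 − 2X.
Mole fractions y_i = n_i/n_T; K = p_N^2 / (p_R p_M^3) with p_i = y_i·P.
Setting this equal to 0.0206 atm^-2 and taking the physical root (0 < X < 1) gives X = 0.620.

X = 0.620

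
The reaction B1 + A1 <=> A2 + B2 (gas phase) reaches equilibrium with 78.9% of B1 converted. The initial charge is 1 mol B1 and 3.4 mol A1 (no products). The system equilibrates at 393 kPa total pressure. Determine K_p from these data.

K_p = 1.13

Let X = conversion of B1 (basis 1 mol B1); extent of reaction ξ = X.
Moles: n_B1 = 1 − X; n_A1 = 3.4 − X; n_A2 = X; n_B2 = X.
Since Δν = 0, n_T = 4.4 throughout.
At X = 0.789: n_B1 = 0.211, n_A1 = 2.61, n_A2 = 0.789, n_B2 = 0.789, n_T = 4.4.
p_i = (n_i/n_T)·P. K_p = p_A2 p_B2 / (p_B1 p_A1) = 1.13.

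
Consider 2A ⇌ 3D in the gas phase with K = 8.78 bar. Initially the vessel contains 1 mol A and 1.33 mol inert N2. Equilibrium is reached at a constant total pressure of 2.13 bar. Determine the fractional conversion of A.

Let X = conversion of A (basis 1 mol A); extent of reaction ξ = 0.5X.
Moles: n_A = 1 − X; n_D = 1.5X; n_I = 1.33 (inert).
Summing: n_T = 2.33 + 0.5X.
Mole fractions y_i = n_i/n_T; K = p_D^3 / (p_A^2) with p_i = y_i·P.
Equating to 8.78 bar and solving on 0 < X < 1: X = 0.686.

X = 0.686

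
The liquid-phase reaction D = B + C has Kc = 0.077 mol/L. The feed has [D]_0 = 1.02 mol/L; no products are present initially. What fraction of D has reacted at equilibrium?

Let X = conversion of D; extent ξ = 1.02·X mol/L.
Concentrations: [D] = 1.02 − 1.02X; [B] = 1.02X; [C] = 1.02X.
Kc = [B] [C] / ([D]).
Solving Kc = 0.077 for X ∈ (0,1): X = 0.240.

X = 0.240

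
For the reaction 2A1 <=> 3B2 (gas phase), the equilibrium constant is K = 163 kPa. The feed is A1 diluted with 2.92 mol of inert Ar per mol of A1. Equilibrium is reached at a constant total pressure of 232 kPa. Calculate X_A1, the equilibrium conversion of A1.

Basis: 1 mol A1 initially; let X = conversion of A1. Extent ξ = 0.5X.
Mole table: n_A1 = 1 − X; n_B2 = 1.5X; n_I = 2.92 (inert).
n_T = Σnᵢ = 3.92 + 0.5X.
With p_i = (n_i/n_T)P, K = p_B2^3 / (p_A1^2).
Substituting and setting equal to 163 kPa gives a polynomial in X; the root in (0,1) is X = 0.556.

X = 0.556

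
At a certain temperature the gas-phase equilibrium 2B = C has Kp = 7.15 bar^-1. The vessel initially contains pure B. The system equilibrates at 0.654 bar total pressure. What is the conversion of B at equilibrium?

X = 0.775

Let X = conversion of B (basis 1 mol B); extent of reaction ξ = 0.5X.
Mole table: n_B = 1 − X; n_C = 0.5X.
Total moles n_T = 1 − 0.5X.
Mole fractions y_i = n_i/n_T; Kp = p_C / (p_B^2) with p_i = y_i·P.
This yields a degree-2 equation in X; solving on (0,1), X = 0.775.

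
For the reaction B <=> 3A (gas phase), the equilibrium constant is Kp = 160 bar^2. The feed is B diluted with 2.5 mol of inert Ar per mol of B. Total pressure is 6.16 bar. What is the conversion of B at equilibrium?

Basis: 1 mol B initially; let X = conversion of B. Extent ξ = X.
At extent ξ: n_B = 1 − X; n_A = 3X; n_I = 2.5 (inert).
Total moles n_T = 3.5 + 2X.
With p_i = (n_i/n_T)P, Kp = p_A^3 / (p_B).
Setting this equal to 160 bar^2 and taking the physical root (0 < X < 1) gives X = 0.853.

X = 0.853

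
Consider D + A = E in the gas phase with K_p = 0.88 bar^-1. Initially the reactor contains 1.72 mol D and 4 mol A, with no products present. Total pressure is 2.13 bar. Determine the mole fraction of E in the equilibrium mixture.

Take 1.72 mol D as basis and let X be its fractional conversion, so ξ = 1.72X.
Species balance: n_D = 1.72 − 1.72X; n_A = 4 − 1.72X; n_E = 1.72X.
Total moles n_T = 5.72 − 1.72X.
With p_i = (n_i/n_T)P, K_p = p_E / (p_D p_A).
Substituting and setting equal to 0.88 bar^-1 gives a polynomial in X; the root in (0,1) is X = 0.545.
Then n_E = 0.938, n_T = 4.78, so y_E = 0.196.

y_E = 0.196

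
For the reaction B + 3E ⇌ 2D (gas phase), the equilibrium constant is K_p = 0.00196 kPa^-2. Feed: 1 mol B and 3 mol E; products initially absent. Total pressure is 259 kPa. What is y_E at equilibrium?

Basis: 1 mol B initially; let X = conversion of B. Extent ξ = X.
Moles: n_B = 1 − X; n_E = 3 − 3X; n_D = 2X.
n_T = Σnᵢ = 4 − 2X.
Mole fractions y_i = n_i/n_T; K_p = p_D^2 / (p_B p_E^3) with p_i = y_i·P.
This yields a degree-4 equation in X; solving on (0,1), X = 0.749.
Then n_E = 0.752, n_T = 2.5, so y_E = 0.301.

y_E = 0.301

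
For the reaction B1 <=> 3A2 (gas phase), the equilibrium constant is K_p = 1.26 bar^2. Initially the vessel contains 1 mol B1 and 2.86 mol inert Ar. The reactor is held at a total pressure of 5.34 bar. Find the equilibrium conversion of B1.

X = 0.284

Basis: 1 mol B1 initially; let X = conversion of B1. Extent ξ = X.
Moles: n_B1 = 1 − X; n_A2 = 3X; n_I = 2.86 (inert).
Summing: n_T = 3.86 + 2X.
Mole fractions y_i = n_i/n_T; K_p = p_A2^3 / (p_B1) with p_i = y_i·P.
Equating to 1.26 bar^2 and solving on 0 < X < 1: X = 0.284.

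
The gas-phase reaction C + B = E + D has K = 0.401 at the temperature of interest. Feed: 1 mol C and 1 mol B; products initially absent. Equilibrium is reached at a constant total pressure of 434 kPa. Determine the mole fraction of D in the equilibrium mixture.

y_D = 0.194

Basis: 1 mol C initially; let X = conversion of C. Extent ξ = X.
Species balance: n_C = 1 − X; n_B = 1 − X; n_E = X; n_D = X.
Total moles n_T = 2 (Δν = 0, constant).
Mole fractions y_i = n_i/n_T; K = p_E p_D / (p_C p_B) with p_i = y_i·P.
Setting this equal to 0.401 and taking the physical root (0 < X < 1) gives X = 0.388.
Then n_D = 0.388, n_T = 2, so y_D = 0.194.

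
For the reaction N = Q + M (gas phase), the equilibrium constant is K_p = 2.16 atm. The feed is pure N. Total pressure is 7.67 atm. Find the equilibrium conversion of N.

X = 0.469

Take 1 mol N as basis and let X be its fractional conversion, so ξ = X.
Moles: n_N = 1 − X; n_Q = X; n_M = X.
Summing: n_T = 1 + X.
y_i = n_i/n_T, p_i = y_i·P. K_p = p_Q p_M / (p_N).
Substituting and setting equal to 2.16 atm gives a polynomial in X; the root in (0,1) is X = 0.469.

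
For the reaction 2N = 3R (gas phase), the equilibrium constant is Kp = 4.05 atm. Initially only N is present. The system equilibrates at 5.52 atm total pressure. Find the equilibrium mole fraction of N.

Let X = conversion of N (basis 1 mol N); extent of reaction ξ = 0.5X.
Moles: n_N = 1 − X; n_R = 1.5X.
n_T = Σnᵢ = 1 + 0.5X.
y_i = n_i/n_T, p_i = y_i·P. Kp = p_R^3 / (p_N^2).
Setting this equal to 4.05 atm and taking the physical root (0 < X < 1) gives X = 0.438.
Then n_N = 0.562, n_T = 1.22, so y_N = 0.461.

y_N = 0.461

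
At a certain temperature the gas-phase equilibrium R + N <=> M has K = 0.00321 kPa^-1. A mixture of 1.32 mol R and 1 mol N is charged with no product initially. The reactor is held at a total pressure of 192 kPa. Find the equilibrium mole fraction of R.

y_R = 0.519

Let X = conversion of N (basis 1 mol N); extent of reaction ξ = X.
Species balance: n_R = 1.32 − X; n_N = 1 − X; n_M = X.
Total moles n_T = 2.32 − X.
With p_i = (n_i/n_T)P, K = p_M / (p_R p_N).
This yields a degree-2 equation in X; solving on (0,1), X = 0.242.
Then n_R = 1.08, n_T = 2.08, so y_R = 0.519.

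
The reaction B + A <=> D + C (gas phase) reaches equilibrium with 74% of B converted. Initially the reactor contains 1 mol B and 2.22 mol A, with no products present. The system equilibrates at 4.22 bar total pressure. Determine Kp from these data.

Kp = 1.42

Basis: 1 mol B initially; let X = conversion of B. Extent ξ = X.
Species balance: n_B = 1 − X; n_A = 2.22 − X; n_D = X; n_C = X.
Since Δν = 0, n_T = 3.22 throughout.
At X = 0.74: n_B = 0.26, n_A = 1.48, n_D = 0.74, n_C = 0.74, n_T = 3.22.
p_i = (n_i/n_T)·P. Kp = p_D p_C / (p_B p_A) = 1.42.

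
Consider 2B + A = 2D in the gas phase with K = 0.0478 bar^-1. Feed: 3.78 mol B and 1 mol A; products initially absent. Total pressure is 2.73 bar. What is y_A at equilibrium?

Take 1 mol A as basis and let X be its fractional conversion, so ξ = X.
Species balance: n_B = 3.78 − 2X; n_A = 1 − X; n_D = 2X.
n_T = Σnᵢ = 4.78 − X.
y_i = n_i/n_T, p_i = y_i·P. K = p_D^2 / (p_B^2 p_A).
Setting this equal to 0.0478 bar^-1 and taking the physical root (0 < X < 1) gives X = 0.243.
Then n_A = 0.757, n_T = 4.54, so y_A = 0.167.

y_A = 0.167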